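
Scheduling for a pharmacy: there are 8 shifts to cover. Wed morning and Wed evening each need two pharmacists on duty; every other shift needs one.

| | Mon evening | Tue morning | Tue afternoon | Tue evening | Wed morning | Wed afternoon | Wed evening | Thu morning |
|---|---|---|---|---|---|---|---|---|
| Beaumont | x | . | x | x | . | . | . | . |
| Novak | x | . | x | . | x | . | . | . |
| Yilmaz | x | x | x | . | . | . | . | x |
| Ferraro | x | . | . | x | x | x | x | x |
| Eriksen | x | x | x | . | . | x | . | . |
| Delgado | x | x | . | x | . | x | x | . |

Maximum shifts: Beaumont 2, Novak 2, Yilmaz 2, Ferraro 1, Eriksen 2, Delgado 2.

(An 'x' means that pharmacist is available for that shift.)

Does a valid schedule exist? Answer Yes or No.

No

Total capacity is 11 and 10 slots are needed, so capacity alone doesn't rule it out.
Shifts {Wed morning, Wed evening} need 4 worker-slots in total, but the pharmacists available for any of those shifts (Novak, Ferraro, and Delgado) can supply at most 3 among them. So no valid schedule exists.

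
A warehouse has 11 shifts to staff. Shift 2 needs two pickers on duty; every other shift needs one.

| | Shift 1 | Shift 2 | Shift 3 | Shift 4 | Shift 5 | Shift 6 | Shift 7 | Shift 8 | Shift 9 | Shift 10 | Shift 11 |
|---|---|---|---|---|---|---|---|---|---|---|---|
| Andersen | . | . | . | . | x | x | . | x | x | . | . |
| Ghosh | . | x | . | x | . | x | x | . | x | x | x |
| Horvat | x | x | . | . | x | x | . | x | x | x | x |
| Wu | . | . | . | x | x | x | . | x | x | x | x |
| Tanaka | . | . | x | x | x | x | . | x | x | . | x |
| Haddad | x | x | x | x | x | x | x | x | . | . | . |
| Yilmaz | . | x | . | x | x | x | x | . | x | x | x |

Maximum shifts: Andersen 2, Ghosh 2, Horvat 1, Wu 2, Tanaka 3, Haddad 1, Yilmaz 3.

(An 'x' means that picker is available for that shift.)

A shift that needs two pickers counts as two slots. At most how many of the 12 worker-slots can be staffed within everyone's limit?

Total capacity across all pickers is 2+2+1+2+3+1+3 = 14, and 12 slots are needed, so at most 12 can be filled.
An assignment achieving 12: Shift 1→Horvat, Shift 2→Ghosh+Haddad, Shift 3→Tanaka, Shift 4→Wu, Shift 5→Andersen, Shift 6→Yilmaz, Shift 7→Ghosh, Shift 8→Andersen, Shift 9→Tanaka, Shift 10→Wu, Shift 11→Tanaka.
Loads: Andersen 2/2, Ghosh 2/2, Horvat 1/1, Wu 2/2, Tanaka 3/3, Haddad 1/1, Yilmaz 1/3.

12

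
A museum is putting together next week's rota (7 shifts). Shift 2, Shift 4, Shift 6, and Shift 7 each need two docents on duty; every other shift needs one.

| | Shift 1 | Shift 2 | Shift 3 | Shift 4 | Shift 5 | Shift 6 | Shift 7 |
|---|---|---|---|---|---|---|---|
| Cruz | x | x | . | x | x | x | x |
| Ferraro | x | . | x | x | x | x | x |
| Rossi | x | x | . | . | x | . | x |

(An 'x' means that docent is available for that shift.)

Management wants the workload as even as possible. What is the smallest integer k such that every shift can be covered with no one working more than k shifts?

With 3 docents and 11 worker-slots to fill, someone must work at least ⌈11/3⌉ = 4 shifts, so k ≥ 4.
k = 4 works: Shift 1→Cruz, Shift 2→Cruz+Rossi, Shift 3→Ferraro, Shift 4→Cruz+Ferraro, Shift 5→Rossi, Shift 6→Cruz+Ferraro, Shift 7→Ferraro+Rossi.
Loads: Cruz 4, Ferraro 4, Rossi 3 — all ≤ 4.

4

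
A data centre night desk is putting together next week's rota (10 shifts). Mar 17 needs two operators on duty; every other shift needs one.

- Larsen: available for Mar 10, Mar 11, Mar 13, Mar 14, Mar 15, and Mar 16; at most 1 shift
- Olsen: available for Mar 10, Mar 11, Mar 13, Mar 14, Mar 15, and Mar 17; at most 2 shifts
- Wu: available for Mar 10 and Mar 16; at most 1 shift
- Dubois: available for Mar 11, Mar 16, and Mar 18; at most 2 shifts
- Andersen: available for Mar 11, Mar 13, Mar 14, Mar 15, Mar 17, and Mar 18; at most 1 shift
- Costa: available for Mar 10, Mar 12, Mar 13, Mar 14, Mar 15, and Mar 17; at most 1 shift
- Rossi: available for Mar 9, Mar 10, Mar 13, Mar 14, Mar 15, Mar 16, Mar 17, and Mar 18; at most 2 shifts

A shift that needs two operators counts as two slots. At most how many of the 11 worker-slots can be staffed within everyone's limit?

10

Total capacity across all operators is 1+2+1+2+1+1+2 = 10, and 11 slots are needed, so at most 10 can be filled.
An assignment achieving 10: Mar 9→Rossi, Mar 10→Wu, Mar 11→Larsen, Mar 12→Costa, Mar 13→Olsen, Mar 14→Rossi, Mar 16→Dubois, Mar 17→Olsen+Andersen, Mar 18→Dubois.
Loads: Larsen 1/1, Olsen 2/2, Wu 1/1, Dubois 2/2, Andersen 1/1, Costa 1/1, Rossi 2/2.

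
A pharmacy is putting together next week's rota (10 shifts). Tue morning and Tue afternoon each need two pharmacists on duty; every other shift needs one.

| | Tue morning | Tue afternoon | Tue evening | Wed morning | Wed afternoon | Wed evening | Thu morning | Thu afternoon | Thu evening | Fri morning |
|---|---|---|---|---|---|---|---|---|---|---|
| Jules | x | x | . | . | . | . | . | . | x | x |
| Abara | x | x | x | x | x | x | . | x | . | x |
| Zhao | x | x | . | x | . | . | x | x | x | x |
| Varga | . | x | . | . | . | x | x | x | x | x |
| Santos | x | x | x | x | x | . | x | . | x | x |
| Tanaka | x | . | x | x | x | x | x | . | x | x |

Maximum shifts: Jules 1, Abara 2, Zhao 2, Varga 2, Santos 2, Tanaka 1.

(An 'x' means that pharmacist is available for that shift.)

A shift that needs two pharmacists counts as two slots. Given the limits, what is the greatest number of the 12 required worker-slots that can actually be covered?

10

Total capacity across all pharmacists is 1+2+2+2+2+1 = 10, and 12 slots are needed, so at most 10 can be filled.
An assignment achieving 10: Tue morning→Jules+Santos, Tue afternoon→Santos, Tue evening→Abara, Wed morning→Zhao, Wed afternoon→Abara, Wed evening→Varga, Thu morning→Varga, Thu afternoon→Zhao, Thu evening→Tanaka.
Loads: Jules 1/1, Abara 2/2, Zhao 2/2, Varga 2/2, Santos 2/2, Tanaka 1/1.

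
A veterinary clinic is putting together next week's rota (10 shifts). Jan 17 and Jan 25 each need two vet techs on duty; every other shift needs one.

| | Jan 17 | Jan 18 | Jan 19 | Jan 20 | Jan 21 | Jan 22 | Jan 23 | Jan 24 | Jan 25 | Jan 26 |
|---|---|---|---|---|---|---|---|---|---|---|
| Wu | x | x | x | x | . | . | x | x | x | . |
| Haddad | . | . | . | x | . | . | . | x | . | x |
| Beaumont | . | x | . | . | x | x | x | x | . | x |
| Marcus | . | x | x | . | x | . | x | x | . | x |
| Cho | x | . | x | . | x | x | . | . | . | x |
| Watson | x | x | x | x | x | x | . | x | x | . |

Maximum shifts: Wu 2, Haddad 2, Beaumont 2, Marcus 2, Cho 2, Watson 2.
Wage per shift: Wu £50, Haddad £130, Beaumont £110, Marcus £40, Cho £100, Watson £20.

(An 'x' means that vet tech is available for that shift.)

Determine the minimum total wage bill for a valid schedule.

Jan 25 can only be covered by Wu and Watson, so that assignment is forced.
Picking the cheapest available vet tech for each shift independently would cost £340, but that ignores the shift limits.
An optimal schedule: Jan 17→Wu+Cho, Jan 18→Marcus, Jan 19→Marcus, Jan 20→Haddad, Jan 21→Cho, Jan 22→Beaumont, Jan 23→Beaumont, Jan 24→Watson, Jan 25→Wu+Watson, Jan 26→Haddad.
Total: 50 + 100 + 40 + 40 + 130 + 100 + 110 + 110 + 20 + 50 + 20 + 130 = £900.

£900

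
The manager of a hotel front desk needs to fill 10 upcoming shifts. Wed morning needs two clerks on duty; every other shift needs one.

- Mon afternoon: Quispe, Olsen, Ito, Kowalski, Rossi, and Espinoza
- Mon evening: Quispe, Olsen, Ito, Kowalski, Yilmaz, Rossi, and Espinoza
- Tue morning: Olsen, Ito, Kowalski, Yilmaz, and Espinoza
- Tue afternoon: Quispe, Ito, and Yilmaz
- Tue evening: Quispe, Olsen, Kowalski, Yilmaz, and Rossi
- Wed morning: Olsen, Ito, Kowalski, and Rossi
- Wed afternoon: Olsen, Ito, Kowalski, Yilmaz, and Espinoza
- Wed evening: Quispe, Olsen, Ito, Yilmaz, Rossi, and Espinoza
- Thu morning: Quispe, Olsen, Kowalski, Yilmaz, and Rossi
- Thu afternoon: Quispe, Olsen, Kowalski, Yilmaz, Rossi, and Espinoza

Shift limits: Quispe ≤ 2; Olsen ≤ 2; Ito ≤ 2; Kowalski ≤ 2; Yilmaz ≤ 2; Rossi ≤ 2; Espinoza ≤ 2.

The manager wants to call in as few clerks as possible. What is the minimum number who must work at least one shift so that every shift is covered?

6

11 slots to fill and no one can take more than 2, so at least ⌈11/2⌉ = 6 clerks are needed.
Quispe, Olsen, Ito, Kowalski, Yilmaz, and Rossi alone can cover everything: Mon afternoon→Quispe, Mon evening→Yilmaz, Tue morning→Olsen, Tue afternoon→Quispe, Tue evening→Kowalski, Wed morning→Ito+Rossi, Wed afternoon→Olsen, Wed evening→Ito, Thu morning→Kowalski, Thu afternoon→Yilmaz.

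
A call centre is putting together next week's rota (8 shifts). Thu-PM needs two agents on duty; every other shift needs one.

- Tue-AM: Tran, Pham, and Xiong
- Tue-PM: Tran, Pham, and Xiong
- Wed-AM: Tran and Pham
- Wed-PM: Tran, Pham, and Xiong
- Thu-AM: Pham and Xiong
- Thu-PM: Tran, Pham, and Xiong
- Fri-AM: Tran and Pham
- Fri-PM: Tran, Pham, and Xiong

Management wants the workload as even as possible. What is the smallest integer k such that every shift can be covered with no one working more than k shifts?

3

With 3 agents and 9 worker-slots to fill, someone must work at least ⌈9/3⌉ = 3 shifts, so k ≥ 3.
k = 3 works: Tue-AM→Tran, Tue-PM→Pham, Wed-AM→Tran, Wed-PM→Xiong, Thu-AM→Pham, Thu-PM→Pham+Xiong, Fri-AM→Tran, Fri-PM→Xiong.
Loads: Tran 3, Pham 3, Xiong 3 — all ≤ 3.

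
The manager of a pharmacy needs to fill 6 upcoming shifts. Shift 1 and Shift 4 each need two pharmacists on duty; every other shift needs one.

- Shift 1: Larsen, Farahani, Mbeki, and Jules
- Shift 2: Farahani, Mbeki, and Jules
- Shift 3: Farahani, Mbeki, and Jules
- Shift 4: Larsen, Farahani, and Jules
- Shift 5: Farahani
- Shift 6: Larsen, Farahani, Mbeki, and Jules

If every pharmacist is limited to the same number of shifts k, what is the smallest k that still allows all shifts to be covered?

2

With 4 pharmacists and 8 worker-slots to fill, someone must work at least ⌈8/4⌉ = 2 shifts, so k ≥ 2.
k = 2 works: Shift 1→Mbeki+Jules, Shift 2→Farahani, Shift 3→Mbeki, Shift 4→Larsen+Jules, Shift 5→Farahani, Shift 6→Larsen.
Loads: Larsen 2, Farahani 2, Mbeki 2, Jules 2 — all ≤ 2.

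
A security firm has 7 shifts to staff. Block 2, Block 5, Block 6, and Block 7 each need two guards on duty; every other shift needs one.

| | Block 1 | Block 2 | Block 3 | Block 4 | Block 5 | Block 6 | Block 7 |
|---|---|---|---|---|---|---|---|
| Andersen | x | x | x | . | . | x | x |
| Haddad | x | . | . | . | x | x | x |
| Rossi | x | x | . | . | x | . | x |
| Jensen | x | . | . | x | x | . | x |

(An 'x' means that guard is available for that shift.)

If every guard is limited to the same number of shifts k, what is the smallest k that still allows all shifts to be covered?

With 4 guards and 11 worker-slots to fill, someone must work at least ⌈11/4⌉ = 3 shifts, so k ≥ 3.
k = 3 works: Block 1→Haddad, Block 2→Andersen+Rossi, Block 3→Andersen, Block 4→Jensen, Block 5→Haddad+Rossi, Block 6→Andersen+Haddad, Block 7→Rossi+Jensen.
Loads: Andersen 3, Haddad 3, Rossi 3, Jensen 2 — all ≤ 3.

3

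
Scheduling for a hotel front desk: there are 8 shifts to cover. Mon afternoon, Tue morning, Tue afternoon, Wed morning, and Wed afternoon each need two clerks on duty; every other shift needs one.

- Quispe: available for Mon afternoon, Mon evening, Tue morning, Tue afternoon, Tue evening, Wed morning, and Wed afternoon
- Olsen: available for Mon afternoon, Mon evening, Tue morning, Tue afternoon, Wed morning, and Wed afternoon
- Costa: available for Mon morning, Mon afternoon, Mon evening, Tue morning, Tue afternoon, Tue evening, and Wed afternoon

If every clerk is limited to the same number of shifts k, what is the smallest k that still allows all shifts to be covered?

5

With 3 clerks and 13 worker-slots to fill, someone must work at least ⌈13/3⌉ = 5 shifts, so k ≥ 5.
k = 5 works: Mon morning→Costa, Mon afternoon→Quispe+Olsen, Mon evening→Quispe, Tue morning→Quispe+Olsen, Tue afternoon→Olsen+Costa, Tue evening→Quispe, Wed morning→Quispe+Olsen, Wed afternoon→Olsen+Costa.
Loads: Quispe 5, Olsen 5, Costa 3 — all ≤ 5.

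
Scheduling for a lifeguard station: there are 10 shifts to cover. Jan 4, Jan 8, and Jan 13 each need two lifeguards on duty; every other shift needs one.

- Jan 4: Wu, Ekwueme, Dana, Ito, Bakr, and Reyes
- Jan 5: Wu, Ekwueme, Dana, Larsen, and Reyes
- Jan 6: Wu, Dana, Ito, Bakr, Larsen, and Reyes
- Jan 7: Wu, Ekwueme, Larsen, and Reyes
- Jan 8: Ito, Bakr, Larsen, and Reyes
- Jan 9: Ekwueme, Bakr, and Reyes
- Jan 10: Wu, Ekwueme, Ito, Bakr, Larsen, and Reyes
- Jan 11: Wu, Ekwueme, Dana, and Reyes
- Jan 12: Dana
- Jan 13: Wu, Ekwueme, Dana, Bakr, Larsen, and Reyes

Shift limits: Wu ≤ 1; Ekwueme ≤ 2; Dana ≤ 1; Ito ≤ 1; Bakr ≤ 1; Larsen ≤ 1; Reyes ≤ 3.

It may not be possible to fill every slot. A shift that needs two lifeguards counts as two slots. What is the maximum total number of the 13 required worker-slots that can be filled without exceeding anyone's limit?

Total capacity across all lifeguards is 1+2+1+1+1+1+3 = 10, and 13 slots are needed, so at most 10 can be filled.
An assignment achieving 10: Jan 4→Reyes, Jan 5→Larsen, Jan 6→Reyes, Jan 7→Wu, Jan 8→Ito+Bakr, Jan 9→Ekwueme, Jan 10→Reyes, Jan 11→Ekwueme, Jan 12→Dana.
Loads: Wu 1/1, Ekwueme 2/2, Dana 1/1, Ito 1/1, Bakr 1/1, Larsen 1/1, Reyes 3/3.

10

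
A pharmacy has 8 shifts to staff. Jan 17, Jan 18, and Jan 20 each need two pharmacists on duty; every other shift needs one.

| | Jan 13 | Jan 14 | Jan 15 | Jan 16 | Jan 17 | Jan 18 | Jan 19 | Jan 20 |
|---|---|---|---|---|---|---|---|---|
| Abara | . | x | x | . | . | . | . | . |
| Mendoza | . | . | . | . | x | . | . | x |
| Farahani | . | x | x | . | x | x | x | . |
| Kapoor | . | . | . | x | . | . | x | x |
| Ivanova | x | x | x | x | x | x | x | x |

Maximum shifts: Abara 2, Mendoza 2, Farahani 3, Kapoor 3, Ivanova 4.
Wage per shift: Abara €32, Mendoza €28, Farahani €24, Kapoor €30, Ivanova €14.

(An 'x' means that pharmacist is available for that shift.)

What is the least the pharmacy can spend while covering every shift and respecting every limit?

Jan 13 can only be covered by Ivanova, so that assignment is forced.
Jan 18 can only be covered by Farahani and Ivanova, so that assignment is forced.
Picking the cheapest available pharmacist for each shift independently would cost €188, but that ignores the shift limits.
An optimal schedule: Jan 13→Ivanova, Jan 14→Ivanova, Jan 15→Farahani, Jan 16→Ivanova, Jan 17→Farahani+Mendoza, Jan 18→Ivanova+Farahani, Jan 19→Kapoor, Jan 20→Mendoza+Kapoor.
Total: 14 + 14 + 24 + 14 + 24 + 28 + 14 + 24 + 30 + 28 + 30 = €244.

€244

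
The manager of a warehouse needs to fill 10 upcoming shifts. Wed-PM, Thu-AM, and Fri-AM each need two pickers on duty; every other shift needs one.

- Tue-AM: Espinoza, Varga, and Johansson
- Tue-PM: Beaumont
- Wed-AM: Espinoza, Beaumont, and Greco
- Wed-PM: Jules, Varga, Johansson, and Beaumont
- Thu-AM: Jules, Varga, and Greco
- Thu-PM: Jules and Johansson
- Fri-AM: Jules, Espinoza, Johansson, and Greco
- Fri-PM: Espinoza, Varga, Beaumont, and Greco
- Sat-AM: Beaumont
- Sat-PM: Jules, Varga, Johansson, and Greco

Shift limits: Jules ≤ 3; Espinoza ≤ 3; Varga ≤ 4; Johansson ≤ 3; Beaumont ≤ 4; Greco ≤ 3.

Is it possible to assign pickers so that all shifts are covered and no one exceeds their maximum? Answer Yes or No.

Tue-PM can only be covered by Beaumont, so that assignment is forced.
Sat-AM can only be covered by Beaumont, so that assignment is forced.
One valid schedule: Tue-AM→Espinoza, Tue-PM→Beaumont, Wed-AM→Espinoza, Wed-PM→Varga+Johansson, Thu-AM→Jules+Varga, Thu-PM→Jules, Fri-AM→Johansson+Greco, Fri-PM→Espinoza, Sat-AM→Beaumont, Sat-PM→Jules.
Loads: Jules 3/3, Espinoza 3/3, Varga 2/4, Johansson 2/3, Beaumont 2/4, Greco 1/3 — all within limits.

Yes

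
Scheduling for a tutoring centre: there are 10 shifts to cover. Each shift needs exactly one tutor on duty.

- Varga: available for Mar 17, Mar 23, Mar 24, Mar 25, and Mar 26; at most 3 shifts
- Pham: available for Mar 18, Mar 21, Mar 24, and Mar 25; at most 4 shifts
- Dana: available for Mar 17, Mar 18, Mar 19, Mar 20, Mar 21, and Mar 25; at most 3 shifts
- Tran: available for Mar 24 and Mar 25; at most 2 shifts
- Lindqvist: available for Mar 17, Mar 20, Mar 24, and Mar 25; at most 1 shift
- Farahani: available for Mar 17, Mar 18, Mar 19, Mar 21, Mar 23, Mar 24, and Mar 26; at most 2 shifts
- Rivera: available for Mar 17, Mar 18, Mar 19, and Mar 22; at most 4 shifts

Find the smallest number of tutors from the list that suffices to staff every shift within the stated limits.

3

10 slots to fill and no one can take more than 4, so at least ⌈10/4⌉ = 3 tutors are needed.
Varga, Dana, and Rivera alone can cover everything: Mar 17→Rivera, Mar 18→Rivera, Mar 19→Rivera, Mar 20→Dana, Mar 21→Dana, Mar 22→Rivera, Mar 23→Varga, Mar 24→Varga, Mar 25→Dana, Mar 26→Varga.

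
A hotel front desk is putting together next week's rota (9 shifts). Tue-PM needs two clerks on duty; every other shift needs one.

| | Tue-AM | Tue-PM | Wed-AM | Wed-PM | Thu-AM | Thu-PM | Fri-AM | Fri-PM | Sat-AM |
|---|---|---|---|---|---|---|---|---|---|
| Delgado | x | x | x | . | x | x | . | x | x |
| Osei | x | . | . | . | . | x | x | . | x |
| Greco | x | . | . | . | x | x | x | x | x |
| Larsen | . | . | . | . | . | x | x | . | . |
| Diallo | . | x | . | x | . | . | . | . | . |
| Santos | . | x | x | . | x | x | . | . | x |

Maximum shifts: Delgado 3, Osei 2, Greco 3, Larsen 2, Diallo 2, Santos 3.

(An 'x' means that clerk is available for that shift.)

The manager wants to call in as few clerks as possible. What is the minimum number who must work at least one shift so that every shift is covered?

10 slots to fill and no one can take more than 3, so at least ⌈10/3⌉ = 4 clerks are needed.
Delgado, Osei, Greco, and Diallo alone can cover everything: Tue-AM→Osei, Tue-PM→Delgado+Diallo, Wed-AM→Delgado, Wed-PM→Diallo, Thu-AM→Delgado, Thu-PM→Greco, Fri-AM→Osei, Fri-PM→Greco, Sat-AM→Greco.

4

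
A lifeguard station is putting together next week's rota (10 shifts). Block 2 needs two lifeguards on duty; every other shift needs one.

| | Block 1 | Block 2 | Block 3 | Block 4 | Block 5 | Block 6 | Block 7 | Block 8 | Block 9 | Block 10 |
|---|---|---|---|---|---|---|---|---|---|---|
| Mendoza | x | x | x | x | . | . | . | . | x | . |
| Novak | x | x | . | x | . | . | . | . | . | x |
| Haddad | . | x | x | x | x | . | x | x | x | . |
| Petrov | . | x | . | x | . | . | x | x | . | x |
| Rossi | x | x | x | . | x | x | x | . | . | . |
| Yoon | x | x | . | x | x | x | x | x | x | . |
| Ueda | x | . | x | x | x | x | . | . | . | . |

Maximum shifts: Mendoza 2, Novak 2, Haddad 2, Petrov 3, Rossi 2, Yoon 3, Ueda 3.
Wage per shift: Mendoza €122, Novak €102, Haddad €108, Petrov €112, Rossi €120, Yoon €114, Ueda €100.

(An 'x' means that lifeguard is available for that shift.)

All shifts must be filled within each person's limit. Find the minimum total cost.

€1170

Picking the cheapest available lifeguard for each shift independently would cost €1136, but that ignores the shift limits.
An optimal schedule: Block 1→Novak, Block 2→Petrov+Yoon, Block 3→Ueda, Block 4→Petrov, Block 5→Ueda, Block 6→Ueda, Block 7→Petrov, Block 8→Haddad, Block 9→Haddad, Block 10→Novak.
Total: 102 + 112 + 114 + 100 + 112 + 100 + 100 + 112 + 108 + 108 + 102 = €1170.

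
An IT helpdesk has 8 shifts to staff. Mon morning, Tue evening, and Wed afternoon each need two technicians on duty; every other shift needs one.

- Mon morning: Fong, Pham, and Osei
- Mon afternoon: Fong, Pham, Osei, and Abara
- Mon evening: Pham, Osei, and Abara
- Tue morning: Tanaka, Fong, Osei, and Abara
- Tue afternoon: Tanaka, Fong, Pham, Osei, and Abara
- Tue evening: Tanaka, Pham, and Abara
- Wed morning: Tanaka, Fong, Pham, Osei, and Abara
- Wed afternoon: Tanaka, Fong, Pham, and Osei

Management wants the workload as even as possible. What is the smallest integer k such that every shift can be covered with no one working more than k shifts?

With 5 technicians and 11 worker-slots to fill, someone must work at least ⌈11/5⌉ = 3 shifts, so k ≥ 3.
k = 3 works: Mon morning→Fong+Pham, Mon afternoon→Fong, Mon evening→Pham, Tue morning→Tanaka, Tue afternoon→Tanaka, Tue evening→Tanaka+Pham, Wed morning→Osei, Wed afternoon→Fong+Osei.
Loads: Tanaka 3, Fong 3, Pham 3, Osei 2, Abara 0 — all ≤ 3.

3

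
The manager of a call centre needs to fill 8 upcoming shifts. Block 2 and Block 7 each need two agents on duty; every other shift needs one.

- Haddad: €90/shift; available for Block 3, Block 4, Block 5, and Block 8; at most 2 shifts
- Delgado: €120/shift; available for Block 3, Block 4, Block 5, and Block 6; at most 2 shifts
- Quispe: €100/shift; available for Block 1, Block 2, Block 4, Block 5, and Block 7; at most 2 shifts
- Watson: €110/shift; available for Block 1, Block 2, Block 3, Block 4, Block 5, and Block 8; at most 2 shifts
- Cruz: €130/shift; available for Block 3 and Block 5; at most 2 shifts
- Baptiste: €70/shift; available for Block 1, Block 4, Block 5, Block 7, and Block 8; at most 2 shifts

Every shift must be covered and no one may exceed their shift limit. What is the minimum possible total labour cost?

Block 2 can only be covered by Quispe and Watson, so that assignment is forced.
Block 6 can only be covered by Delgado, so that assignment is forced.
Block 7 can only be covered by Quispe and Baptiste, so that assignment is forced.
Picking the cheapest available agent for each shift independently would cost €870, but that ignores the shift limits.
An optimal schedule: Block 1→Baptiste, Block 2→Quispe+Watson, Block 3→Haddad, Block 4→Watson, Block 5→Delgado, Block 6→Delgado, Block 7→Baptiste+Quispe, Block 8→Haddad.
Total: 70 + 100 + 110 + 90 + 110 + 120 + 120 + 70 + 100 + 90 = €980.

€980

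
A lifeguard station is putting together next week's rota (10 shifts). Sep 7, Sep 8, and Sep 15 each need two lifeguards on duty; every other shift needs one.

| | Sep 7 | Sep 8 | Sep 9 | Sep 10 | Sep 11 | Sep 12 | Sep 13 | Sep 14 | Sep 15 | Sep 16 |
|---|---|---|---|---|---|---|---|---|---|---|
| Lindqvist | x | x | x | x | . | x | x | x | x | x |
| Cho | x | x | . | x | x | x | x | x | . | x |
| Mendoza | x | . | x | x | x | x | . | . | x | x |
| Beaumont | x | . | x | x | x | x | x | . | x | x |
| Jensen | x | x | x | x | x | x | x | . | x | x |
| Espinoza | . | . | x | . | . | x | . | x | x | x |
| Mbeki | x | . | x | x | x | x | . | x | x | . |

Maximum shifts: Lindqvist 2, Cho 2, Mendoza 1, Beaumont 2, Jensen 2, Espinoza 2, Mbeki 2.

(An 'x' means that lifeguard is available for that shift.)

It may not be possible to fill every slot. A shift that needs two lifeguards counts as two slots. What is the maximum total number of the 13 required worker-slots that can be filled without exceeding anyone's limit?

Total capacity across all lifeguards is 2+2+1+2+2+2+2 = 13, and 13 slots are needed, so at most 13 can be filled.
An assignment achieving 13: Sep 7→Beaumont+Jensen, Sep 8→Lindqvist+Cho, Sep 9→Beaumont, Sep 10→Jensen, Sep 11→Mendoza, Sep 12→Mbeki, Sep 13→Lindqvist, Sep 14→Cho, Sep 15→Espinoza+Mbeki, Sep 16→Espinoza.
Loads: Lindqvist 2/2, Cho 2/2, Mendoza 1/1, Beaumont 2/2, Jensen 2/2, Espinoza 2/2, Mbeki 2/2.

13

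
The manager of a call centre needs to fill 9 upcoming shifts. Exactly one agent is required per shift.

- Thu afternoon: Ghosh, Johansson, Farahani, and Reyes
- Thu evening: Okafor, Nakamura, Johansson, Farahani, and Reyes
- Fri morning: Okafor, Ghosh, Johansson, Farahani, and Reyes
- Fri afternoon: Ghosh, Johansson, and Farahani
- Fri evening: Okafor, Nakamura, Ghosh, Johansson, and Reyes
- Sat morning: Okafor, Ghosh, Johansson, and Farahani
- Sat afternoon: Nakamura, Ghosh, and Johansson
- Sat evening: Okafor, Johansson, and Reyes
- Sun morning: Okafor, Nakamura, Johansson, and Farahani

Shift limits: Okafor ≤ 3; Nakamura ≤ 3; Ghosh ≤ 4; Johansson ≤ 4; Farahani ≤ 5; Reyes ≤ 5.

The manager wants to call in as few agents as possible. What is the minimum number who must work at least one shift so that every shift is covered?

9 slots to fill and no one can take more than 5, so at least ⌈9/5⌉ = 2 agents are needed.
Johansson and Farahani alone can cover everything: Thu afternoon→Johansson, Thu evening→Farahani, Fri morning→Farahani, Fri afternoon→Farahani, Fri evening→Johansson, Sat morning→Farahani, Sat afternoon→Johansson, Sat evening→Johansson, Sun morning→Farahani.

2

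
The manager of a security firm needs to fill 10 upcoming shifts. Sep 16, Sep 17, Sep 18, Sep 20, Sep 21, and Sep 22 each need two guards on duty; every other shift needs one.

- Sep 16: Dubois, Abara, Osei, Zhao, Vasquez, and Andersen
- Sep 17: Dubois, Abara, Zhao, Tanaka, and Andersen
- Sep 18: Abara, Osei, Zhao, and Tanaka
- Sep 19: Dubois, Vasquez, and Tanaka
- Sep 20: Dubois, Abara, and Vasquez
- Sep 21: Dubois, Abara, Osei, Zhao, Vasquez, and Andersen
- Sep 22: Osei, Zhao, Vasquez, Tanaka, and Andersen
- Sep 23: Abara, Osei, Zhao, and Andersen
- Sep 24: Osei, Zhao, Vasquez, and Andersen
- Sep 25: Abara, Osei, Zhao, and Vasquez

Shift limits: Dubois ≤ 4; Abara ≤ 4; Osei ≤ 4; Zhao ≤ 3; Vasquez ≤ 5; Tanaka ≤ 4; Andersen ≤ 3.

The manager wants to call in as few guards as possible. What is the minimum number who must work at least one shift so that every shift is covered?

4

16 slots to fill and no one can take more than 5, so at least ⌈16/5⌉ = 4 guards are needed.
Dubois, Abara, Osei, and Vasquez alone can cover everything: Sep 16→Dubois+Vasquez, Sep 17→Dubois+Abara, Sep 18→Abara+Osei, Sep 19→Dubois, Sep 20→Dubois+Abara, Sep 21→Osei+Vasquez, Sep 22→Osei+Vasquez, Sep 23→Abara, Sep 24→Osei, Sep 25→Vasquez.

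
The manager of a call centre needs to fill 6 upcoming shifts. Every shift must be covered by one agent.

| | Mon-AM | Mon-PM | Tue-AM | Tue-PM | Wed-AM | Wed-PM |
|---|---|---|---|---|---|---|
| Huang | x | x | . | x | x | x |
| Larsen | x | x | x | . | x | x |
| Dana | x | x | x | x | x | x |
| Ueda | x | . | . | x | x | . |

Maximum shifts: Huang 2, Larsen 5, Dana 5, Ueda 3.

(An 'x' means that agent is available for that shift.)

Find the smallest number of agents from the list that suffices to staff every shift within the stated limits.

6 slots to fill and no one can take more than 5, so at least ⌈6/5⌉ = 2 agents are needed.
Huang and Larsen alone can cover everything: Mon-AM→Huang, Mon-PM→Larsen, Tue-AM→Larsen, Tue-PM→Huang, Wed-AM→Larsen, Wed-PM→Larsen.

2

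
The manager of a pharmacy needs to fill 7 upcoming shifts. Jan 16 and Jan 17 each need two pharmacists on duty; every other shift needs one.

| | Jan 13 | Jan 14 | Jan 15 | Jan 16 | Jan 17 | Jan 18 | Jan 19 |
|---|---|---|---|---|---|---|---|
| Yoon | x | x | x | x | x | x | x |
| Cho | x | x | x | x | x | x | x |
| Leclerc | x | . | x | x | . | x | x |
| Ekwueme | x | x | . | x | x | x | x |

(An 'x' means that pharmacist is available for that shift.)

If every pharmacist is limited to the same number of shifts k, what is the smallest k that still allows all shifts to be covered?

3

With 4 pharmacists and 9 worker-slots to fill, someone must work at least ⌈9/4⌉ = 3 shifts, so k ≥ 3.
k = 3 works: Jan 13→Cho, Jan 14→Yoon, Jan 15→Yoon, Jan 16→Leclerc+Ekwueme, Jan 17→Yoon+Cho, Jan 18→Cho, Jan 19→Leclerc.
Loads: Yoon 3, Cho 3, Leclerc 2, Ekwueme 1 — all ≤ 3.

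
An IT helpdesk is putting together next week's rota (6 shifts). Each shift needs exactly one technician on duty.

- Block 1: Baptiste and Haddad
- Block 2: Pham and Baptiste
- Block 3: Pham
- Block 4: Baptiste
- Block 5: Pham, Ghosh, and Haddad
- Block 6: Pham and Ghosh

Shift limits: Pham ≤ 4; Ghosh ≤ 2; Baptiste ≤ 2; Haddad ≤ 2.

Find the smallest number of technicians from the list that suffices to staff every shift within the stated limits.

6 slots to fill and no one can take more than 4, so at least ⌈6/4⌉ = 2 technicians are needed.
Pham and Baptiste alone can cover everything: Block 1→Baptiste, Block 2→Pham, Block 3→Pham, Block 4→Baptiste, Block 5→Pham, Block 6→Pham.

2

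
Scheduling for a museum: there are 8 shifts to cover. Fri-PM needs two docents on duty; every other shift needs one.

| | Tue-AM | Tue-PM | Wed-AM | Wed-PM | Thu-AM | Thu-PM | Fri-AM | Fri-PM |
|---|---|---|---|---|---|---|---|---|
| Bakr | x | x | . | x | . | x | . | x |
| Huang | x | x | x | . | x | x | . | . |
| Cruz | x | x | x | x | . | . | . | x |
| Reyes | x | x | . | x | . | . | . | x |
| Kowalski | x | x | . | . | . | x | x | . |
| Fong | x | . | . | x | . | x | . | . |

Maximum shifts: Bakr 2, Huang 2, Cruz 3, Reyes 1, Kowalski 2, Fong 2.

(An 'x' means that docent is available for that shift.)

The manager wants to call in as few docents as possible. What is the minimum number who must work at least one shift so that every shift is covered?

4

9 slots to fill and no one can take more than 3, so at least ⌈9/3⌉ = 3 docents are needed.
Any 3 docents together have capacity at most 3+2+2 = 7 < 9 slots, so 3 can never suffice.
Bakr, Huang, Cruz, and Kowalski alone can cover everything: Tue-AM→Cruz, Tue-PM→Cruz, Wed-AM→Huang, Wed-PM→Bakr, Thu-AM→Huang, Thu-PM→Kowalski, Fri-AM→Kowalski, Fri-PM→Bakr+Cruz.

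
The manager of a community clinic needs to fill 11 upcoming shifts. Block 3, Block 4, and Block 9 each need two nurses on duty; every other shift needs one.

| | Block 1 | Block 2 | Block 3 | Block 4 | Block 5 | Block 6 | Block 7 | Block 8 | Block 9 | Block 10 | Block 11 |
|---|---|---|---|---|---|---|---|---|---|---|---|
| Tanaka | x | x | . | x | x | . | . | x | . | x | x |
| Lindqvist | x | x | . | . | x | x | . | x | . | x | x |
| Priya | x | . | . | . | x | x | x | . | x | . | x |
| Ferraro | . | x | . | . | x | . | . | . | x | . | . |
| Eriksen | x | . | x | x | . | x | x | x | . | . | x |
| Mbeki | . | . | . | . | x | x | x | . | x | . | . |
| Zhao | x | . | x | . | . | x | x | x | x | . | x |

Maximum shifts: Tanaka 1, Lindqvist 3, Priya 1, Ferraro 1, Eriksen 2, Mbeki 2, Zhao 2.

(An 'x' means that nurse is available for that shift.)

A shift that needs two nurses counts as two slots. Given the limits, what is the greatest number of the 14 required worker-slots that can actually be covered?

12

Total capacity across all nurses is 1+3+1+1+2+2+2 = 12, and 14 slots are needed, so at most 12 can be filled.
An assignment achieving 12: Block 1→Zhao, Block 2→Lindqvist, Block 3→Eriksen+Zhao, Block 4→Tanaka+Eriksen, Block 5→Mbeki, Block 7→Priya, Block 8→Lindqvist, Block 9→Ferraro+Mbeki, Block 10→Lindqvist.
Loads: Tanaka 1/1, Lindqvist 3/3, Priya 1/1, Ferraro 1/1, Eriksen 2/2, Mbeki 2/2, Zhao 2/2.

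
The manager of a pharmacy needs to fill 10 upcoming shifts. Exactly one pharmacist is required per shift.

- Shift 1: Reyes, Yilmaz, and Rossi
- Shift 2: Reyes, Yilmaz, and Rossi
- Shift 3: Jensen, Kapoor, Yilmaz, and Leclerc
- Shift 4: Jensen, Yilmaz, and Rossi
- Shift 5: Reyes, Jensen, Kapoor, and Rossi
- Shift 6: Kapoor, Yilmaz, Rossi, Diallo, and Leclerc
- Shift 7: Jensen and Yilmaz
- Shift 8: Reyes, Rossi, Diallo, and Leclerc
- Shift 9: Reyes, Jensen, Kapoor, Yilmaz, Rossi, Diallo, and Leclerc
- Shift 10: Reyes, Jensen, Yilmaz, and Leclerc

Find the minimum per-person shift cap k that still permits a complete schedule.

2

With 7 pharmacists and 10 worker-slots to fill, someone must work at least ⌈10/7⌉ = 2 shifts, so k ≥ 2.
k = 2 works: Shift 1→Reyes, Shift 2→Reyes, Shift 3→Kapoor, Shift 4→Jensen, Shift 5→Kapoor, Shift 6→Yilmaz, Shift 7→Jensen, Shift 8→Rossi, Shift 9→Rossi, Shift 10→Yilmaz.
Loads: Reyes 2, Jensen 2, Kapoor 2, Yilmaz 2, Rossi 2, Diallo 0, Leclerc 0 — all ≤ 2.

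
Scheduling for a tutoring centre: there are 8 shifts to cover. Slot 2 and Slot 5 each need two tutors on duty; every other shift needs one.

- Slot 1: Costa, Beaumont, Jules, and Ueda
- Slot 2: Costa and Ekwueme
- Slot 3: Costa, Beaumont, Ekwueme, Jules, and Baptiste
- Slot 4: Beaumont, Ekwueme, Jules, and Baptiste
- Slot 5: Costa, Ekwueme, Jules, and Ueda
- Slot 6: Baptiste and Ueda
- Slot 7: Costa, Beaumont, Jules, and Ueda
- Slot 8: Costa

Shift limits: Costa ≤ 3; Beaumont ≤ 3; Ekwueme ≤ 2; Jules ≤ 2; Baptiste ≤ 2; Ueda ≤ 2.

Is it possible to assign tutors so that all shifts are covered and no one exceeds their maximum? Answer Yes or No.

Yes

Slot 2 can only be covered by Costa and Ekwueme, so that assignment is forced.
Slot 8 can only be covered by Costa, so that assignment is forced.
One valid schedule: Slot 1→Costa, Slot 2→Costa+Ekwueme, Slot 3→Beaumont, Slot 4→Beaumont, Slot 5→Ekwueme+Jules, Slot 6→Baptiste, Slot 7→Beaumont, Slot 8→Costa.
Loads: Costa 3/3, Beaumont 3/3, Ekwueme 2/2, Jules 1/2, Baptiste 1/2, Ueda 0/2 — all within limits.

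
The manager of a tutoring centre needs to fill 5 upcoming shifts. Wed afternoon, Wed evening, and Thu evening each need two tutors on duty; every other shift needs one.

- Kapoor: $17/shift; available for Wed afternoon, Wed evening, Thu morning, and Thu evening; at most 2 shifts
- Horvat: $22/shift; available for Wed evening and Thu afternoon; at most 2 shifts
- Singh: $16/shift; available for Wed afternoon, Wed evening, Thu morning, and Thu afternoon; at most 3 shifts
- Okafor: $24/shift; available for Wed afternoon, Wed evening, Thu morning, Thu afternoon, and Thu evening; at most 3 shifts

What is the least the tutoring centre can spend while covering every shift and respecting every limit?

Thu evening can only be covered by Kapoor and Okafor, so that assignment is forced.
Picking the cheapest available tutor for each shift independently would cost $139, but that ignores the shift limits.
An optimal schedule: Wed afternoon→Kapoor+Singh, Wed evening→Horvat+Singh, Thu morning→Singh, Thu afternoon→Horvat, Thu evening→Kapoor+Okafor.
Total: 17 + 16 + 22 + 16 + 16 + 22 + 17 + 24 = $150.

$150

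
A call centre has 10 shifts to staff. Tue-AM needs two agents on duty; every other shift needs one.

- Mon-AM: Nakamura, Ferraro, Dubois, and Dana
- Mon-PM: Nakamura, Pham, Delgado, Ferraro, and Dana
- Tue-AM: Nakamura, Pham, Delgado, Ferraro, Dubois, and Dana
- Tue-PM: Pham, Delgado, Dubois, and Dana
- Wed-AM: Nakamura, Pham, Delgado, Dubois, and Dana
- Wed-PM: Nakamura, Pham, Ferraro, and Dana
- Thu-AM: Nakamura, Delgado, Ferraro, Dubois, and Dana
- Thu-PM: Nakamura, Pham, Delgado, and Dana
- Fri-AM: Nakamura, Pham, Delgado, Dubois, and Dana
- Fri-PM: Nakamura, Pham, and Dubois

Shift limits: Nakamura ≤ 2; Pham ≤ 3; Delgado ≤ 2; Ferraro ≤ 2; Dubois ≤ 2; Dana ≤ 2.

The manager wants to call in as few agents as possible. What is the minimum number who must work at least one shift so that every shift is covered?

5

11 slots to fill and no one can take more than 3, so at least ⌈11/3⌉ = 4 agents are needed.
Any 4 agents together have capacity at most 3+2+2+2 = 9 < 11 slots, so 4 can never suffice.
Nakamura, Pham, Delgado, Ferraro, and Dubois alone can cover everything: Mon-AM→Nakamura, Mon-PM→Delgado, Tue-AM→Ferraro+Dubois, Tue-PM→Pham, Wed-AM→Delgado, Wed-PM→Nakamura, Thu-AM→Ferraro, Thu-PM→Pham, Fri-AM→Dubois, Fri-PM→Pham.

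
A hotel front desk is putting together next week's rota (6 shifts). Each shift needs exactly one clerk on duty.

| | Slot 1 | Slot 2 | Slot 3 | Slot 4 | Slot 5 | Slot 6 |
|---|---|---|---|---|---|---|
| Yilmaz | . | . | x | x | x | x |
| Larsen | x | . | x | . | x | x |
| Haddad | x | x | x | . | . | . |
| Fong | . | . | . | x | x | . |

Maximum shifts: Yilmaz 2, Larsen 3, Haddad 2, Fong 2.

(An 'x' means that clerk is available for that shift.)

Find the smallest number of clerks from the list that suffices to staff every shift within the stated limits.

3

6 slots to fill and no one can take more than 3, so at least ⌈6/3⌉ = 2 clerks are needed.
Any 2 clerks together have capacity at most 3+2 = 5 < 6 slots, so 2 can never suffice.
Yilmaz, Larsen, and Haddad alone can cover everything: Slot 1→Larsen, Slot 2→Haddad, Slot 3→Larsen, Slot 4→Yilmaz, Slot 5→Yilmaz, Slot 6→Larsen.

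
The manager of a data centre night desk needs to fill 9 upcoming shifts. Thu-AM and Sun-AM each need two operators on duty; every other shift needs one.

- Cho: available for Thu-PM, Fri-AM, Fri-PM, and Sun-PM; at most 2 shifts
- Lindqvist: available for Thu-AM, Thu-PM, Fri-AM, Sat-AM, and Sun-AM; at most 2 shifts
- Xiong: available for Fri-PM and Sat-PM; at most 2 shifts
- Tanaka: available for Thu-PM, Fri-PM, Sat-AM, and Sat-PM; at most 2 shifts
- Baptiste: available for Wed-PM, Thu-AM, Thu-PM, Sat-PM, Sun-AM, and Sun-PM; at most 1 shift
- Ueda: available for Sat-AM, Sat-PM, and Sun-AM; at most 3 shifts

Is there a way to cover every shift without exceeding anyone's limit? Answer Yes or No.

Total capacity is 12 and 11 slots are needed, so capacity alone doesn't rule it out.
Shifts {Wed-PM, Thu-AM} need 3 worker-slots in total, but the operators available for any of those shifts (Lindqvist and Baptiste) can supply at most 2 among them. So no valid schedule exists.

No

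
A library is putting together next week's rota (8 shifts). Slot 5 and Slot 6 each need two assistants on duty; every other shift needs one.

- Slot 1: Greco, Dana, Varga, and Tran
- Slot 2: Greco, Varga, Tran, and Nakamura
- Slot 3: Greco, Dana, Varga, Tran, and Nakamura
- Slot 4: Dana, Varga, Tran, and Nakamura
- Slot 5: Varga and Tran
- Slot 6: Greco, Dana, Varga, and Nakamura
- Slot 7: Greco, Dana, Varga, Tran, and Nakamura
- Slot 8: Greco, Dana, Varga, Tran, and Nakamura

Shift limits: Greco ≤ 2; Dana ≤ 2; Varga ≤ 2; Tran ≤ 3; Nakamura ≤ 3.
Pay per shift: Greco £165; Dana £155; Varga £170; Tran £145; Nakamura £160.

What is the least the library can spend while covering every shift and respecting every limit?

Slot 5 can only be covered by Varga and Tran, so that assignment is forced.
Picking the cheapest available assistant for each shift independently would cost £1500, but that ignores the shift limits.
An optimal schedule: Slot 1→Tran, Slot 2→Tran, Slot 3→Dana, Slot 4→Dana, Slot 5→Tran+Varga, Slot 6→Nakamura+Greco, Slot 7→Nakamura, Slot 8→Nakamura.
Total: 145 + 145 + 155 + 155 + 145 + 170 + 160 + 165 + 160 + 160 = £1560.

£1560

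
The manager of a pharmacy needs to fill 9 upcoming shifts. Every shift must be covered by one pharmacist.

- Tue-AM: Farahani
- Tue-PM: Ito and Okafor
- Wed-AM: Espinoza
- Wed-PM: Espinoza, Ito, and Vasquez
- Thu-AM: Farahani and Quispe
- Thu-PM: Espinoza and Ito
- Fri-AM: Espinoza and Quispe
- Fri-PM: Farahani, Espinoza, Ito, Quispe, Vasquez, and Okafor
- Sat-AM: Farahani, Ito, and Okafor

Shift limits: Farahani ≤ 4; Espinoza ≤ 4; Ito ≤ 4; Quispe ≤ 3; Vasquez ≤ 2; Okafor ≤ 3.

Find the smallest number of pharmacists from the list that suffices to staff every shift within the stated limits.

9 slots to fill and no one can take more than 4, so at least ⌈9/4⌉ = 3 pharmacists are needed.
Farahani, Espinoza, and Ito alone can cover everything: Tue-AM→Farahani, Tue-PM→Ito, Wed-AM→Espinoza, Wed-PM→Espinoza, Thu-AM→Farahani, Thu-PM→Espinoza, Fri-AM→Espinoza, Fri-PM→Farahani, Sat-AM→Farahani.

3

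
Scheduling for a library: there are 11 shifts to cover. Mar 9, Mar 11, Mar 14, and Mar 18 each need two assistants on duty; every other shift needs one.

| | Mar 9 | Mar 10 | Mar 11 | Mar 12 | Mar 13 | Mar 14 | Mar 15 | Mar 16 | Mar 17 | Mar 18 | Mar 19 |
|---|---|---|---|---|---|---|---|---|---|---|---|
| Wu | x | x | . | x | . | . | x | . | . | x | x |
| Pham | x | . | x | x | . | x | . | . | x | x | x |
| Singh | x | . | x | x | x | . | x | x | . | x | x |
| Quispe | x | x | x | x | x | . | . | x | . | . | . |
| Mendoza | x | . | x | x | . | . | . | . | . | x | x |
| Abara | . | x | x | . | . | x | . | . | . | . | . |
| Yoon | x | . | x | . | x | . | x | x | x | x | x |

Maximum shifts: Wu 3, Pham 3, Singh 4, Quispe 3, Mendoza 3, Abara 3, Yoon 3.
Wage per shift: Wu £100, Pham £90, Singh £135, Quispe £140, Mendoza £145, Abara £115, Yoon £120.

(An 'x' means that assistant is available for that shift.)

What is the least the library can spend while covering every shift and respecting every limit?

Mar 14 can only be covered by Pham and Abara, so that assignment is forced.
Picking the cheapest available assistant for each shift independently would cost £1500, but that ignores the shift limits.
An optimal schedule: Mar 9→Yoon+Singh, Mar 10→Abara, Mar 11→Abara+Singh, Mar 12→Pham, Mar 13→Yoon, Mar 14→Pham+Abara, Mar 15→Wu, Mar 16→Yoon, Mar 17→Pham, Mar 18→Wu+Singh, Mar 19→Wu.
Total: 120 + 135 + 115 + 115 + 135 + 90 + 120 + 90 + 115 + 100 + 120 + 90 + 100 + 135 + 100 = £1680.

£1680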